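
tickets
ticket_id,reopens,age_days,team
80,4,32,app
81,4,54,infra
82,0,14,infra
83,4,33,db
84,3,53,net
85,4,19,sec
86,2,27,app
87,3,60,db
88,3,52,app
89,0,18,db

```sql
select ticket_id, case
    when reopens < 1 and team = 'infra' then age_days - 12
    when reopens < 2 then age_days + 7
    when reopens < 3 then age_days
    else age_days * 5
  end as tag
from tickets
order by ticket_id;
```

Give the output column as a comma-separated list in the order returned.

ticket_id=80: ELSE → 160
ticket_id=81: ELSE → 270
ticket_id=82: reopens < 1 and team = 'infra' → 2
ticket_id=83: ELSE → 165
ticket_id=84: ELSE → 265
ticket_id=85: ELSE → 95
ticket_id=86: reopens < 3 → 27
ticket_id=87: ELSE → 300
ticket_id=88: ELSE → 260
ticket_id=89: reopens < 2 → 25

160, 270, 2, 165, 265, 95, 27, 300, 260, 25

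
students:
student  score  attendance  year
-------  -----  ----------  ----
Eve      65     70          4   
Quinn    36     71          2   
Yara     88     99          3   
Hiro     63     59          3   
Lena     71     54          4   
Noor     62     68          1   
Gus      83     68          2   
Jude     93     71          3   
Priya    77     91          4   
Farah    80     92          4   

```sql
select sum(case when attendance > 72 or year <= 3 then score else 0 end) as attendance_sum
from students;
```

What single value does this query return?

582

student=Eve: ✗
student=Quinn: ✓ → 36
student=Yara: ✓ → 88
student=Hiro: ✓ → 63
student=Lena: ✗
student=Noor: ✓ → 62
student=Gus: ✓ → 83
student=Jude: ✓ → 93
student=Priya: ✓ → 77
student=Farah: ✓ → 80
attendance_sum = 36 + 88 + 63 + 62 + 83 + 93 + 77 + 80 = 582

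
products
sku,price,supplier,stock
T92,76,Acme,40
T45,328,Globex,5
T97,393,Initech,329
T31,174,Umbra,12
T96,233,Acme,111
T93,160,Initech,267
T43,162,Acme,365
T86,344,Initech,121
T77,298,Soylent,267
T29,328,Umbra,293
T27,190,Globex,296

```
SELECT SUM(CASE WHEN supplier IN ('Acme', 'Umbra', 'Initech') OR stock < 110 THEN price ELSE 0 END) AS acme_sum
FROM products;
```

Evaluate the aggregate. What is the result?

sku=T92: ✓ → 76
sku=T45: ✓ → 328
sku=T97: ✓ → 393
sku=T31: ✓ → 174
sku=T96: ✓ → 233
sku=T93: ✓ → 160
sku=T43: ✓ → 162
sku=T86: ✓ → 344
sku=T77: ✗
sku=T29: ✓ → 328
sku=T27: ✗
acme_sum = 76 + 328 + 393 + 174 + 233 + 160 + 162 + 344 + 328 = 2198

2198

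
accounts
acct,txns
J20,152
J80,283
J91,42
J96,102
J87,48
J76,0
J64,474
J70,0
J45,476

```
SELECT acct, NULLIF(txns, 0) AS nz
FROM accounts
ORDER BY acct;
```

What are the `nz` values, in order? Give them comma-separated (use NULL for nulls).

152, 476, 474, NULL, NULL, 283, 48, 42, 102

acct=J20: txns=152 vs 0: differ → 152
acct=J45: txns=476 vs 0: differ → 476
acct=J64: txns=474 vs 0: differ → 474
acct=J70: txns=0 vs 0: equal → NULL
acct=J76: txns=0 vs 0: equal → NULL
acct=J80: txns=283 vs 0: differ → 283
acct=J87: txns=48 vs 0: differ → 48
acct=J91: txns=42 vs 0: differ → 42
acct=J96: txns=102 vs 0: differ → 102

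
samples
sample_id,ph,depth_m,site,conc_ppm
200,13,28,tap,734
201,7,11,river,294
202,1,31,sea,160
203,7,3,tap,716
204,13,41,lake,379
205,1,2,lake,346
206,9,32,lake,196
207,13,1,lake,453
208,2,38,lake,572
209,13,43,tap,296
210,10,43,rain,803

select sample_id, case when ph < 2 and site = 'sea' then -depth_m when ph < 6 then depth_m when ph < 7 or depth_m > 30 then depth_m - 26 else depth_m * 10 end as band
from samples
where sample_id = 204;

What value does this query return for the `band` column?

sample_id = 204: ph=13, depth_m=41, site=lake, conc_ppm=379.
ph < 2 and site = 'sea' → false
ph < 6 → false
ph < 7 or depth_m > 30 → true → 15

15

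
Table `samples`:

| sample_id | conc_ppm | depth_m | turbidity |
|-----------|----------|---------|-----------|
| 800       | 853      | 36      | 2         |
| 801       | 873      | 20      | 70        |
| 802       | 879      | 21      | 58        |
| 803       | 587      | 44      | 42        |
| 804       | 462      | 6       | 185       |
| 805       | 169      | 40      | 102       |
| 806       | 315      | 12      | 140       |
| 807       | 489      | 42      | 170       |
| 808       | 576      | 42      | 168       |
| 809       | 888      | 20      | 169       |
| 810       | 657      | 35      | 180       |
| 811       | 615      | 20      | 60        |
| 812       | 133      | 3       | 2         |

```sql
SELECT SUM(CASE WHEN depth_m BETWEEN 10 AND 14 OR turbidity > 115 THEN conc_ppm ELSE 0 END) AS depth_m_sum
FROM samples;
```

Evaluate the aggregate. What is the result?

3387

sample_id=800: ✗
sample_id=801: ✗
sample_id=802: ✗
sample_id=803: ✗
sample_id=804: ✓ → 462
sample_id=805: ✗
sample_id=806: ✓ → 315
sample_id=807: ✓ → 489
sample_id=808: ✓ → 576
sample_id=809: ✓ → 888
sample_id=810: ✓ → 657
sample_id=811: ✗
sample_id=812: ✗
depth_m_sum = 462 + 315 + 489 + 576 + 888 + 657 = 3387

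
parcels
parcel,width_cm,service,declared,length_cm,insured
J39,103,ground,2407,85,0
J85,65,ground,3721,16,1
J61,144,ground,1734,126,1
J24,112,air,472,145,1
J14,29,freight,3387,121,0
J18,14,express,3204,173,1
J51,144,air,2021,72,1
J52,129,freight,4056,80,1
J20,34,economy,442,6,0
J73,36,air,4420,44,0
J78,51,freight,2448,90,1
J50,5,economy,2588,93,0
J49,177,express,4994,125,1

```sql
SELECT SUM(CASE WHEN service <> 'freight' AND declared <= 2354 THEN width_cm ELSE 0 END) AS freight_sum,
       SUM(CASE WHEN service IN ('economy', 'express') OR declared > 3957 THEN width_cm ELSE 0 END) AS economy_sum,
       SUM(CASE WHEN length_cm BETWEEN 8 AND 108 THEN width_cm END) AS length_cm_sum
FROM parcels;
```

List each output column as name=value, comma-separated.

freight_sum=434, economy_sum=395, length_cm_sum=533

[freight_sum: service <> 'freight' AND declared <= 2354]
parcel=J39: ✗
parcel=J85: ✗
parcel=J61: ✓ → 144
parcel=J24: ✓ → 112
parcel=J14: ✗
parcel=J18: ✗
parcel=J51: ✓ → 144
parcel=J52: ✗
parcel=J20: ✓ → 34
parcel=J73: ✗
parcel=J78: ✗
parcel=J50: ✗
parcel=J49: ✗
freight_sum = 144 + 112 + 144 + 34 = 434
—
[economy_sum: service IN ('economy', 'express') OR declared > 3957]
parcel=J39: ✗
parcel=J85: ✗
parcel=J61: ✗
parcel=J24: ✗
parcel=J14: ✗
parcel=J18: ✓ → 14
parcel=J51: ✗
parcel=J52: ✓ → 129
parcel=J20: ✓ → 34
parcel=J73: ✓ → 36
parcel=J78: ✗
parcel=J50: ✓ → 5
parcel=J49: ✓ → 177
economy_sum = 14 + 129 + 34 + 36 + 5 + 177 = 395
—
[length_cm_sum: length_cm BETWEEN 8 AND 108]
parcel=J39: ✓ → 103
parcel=J85: ✓ → 65
parcel=J61: ✗
parcel=J24: ✗
parcel=J14: ✗
parcel=J18: ✗
parcel=J51: ✓ → 144
parcel=J52: ✓ → 129
parcel=J20: ✗
parcel=J73: ✓ → 36
parcel=J78: ✓ → 51
parcel=J50: ✓ → 5
parcel=J49: ✗
length_cm_sum = 103 + 65 + 144 + 129 + 36 + 51 + 5 = 533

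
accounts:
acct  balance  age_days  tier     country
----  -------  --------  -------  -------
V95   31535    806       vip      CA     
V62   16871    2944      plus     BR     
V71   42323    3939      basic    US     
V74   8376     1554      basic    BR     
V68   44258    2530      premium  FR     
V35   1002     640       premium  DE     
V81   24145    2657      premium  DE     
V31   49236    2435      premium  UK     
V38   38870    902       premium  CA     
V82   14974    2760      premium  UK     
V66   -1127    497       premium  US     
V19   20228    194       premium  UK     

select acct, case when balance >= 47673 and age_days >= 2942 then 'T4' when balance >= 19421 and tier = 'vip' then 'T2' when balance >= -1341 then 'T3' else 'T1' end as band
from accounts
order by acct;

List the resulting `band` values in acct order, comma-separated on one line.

acct=V19: balance >= -1341 → T3
acct=V31: balance >= -1341 → T3
acct=V35: balance >= -1341 → T3
acct=V38: balance >= -1341 → T3
acct=V62: balance >= -1341 → T3
acct=V66: balance >= -1341 → T3
acct=V68: balance >= -1341 → T3
acct=V71: balance >= -1341 → T3
acct=V74: balance >= -1341 → T3
acct=V81: balance >= -1341 → T3
acct=V82: balance >= -1341 → T3
acct=V95: balance >= 19421 and tier = 'vip' → T2

T3, T3, T3, T3, T3, T3, T3, T3, T3, T3, T3, T2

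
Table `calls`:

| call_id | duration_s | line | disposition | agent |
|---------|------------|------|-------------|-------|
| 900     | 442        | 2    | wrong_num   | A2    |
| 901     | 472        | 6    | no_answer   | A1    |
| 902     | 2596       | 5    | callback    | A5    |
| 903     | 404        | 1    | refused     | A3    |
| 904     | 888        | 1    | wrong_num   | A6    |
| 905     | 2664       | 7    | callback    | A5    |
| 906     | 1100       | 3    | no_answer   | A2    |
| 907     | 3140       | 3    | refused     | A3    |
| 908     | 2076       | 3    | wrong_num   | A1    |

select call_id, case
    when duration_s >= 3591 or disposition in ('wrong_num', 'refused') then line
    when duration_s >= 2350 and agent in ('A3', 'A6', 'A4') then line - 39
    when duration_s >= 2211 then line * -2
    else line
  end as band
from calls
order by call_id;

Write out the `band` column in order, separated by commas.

2, 6, -10, 1, 1, -14, 3, 3, 3

call_id=900: duration_s >= 3591 or disposition in ('wrong_num', 'refused') → 2
call_id=901: ELSE → 6
call_id=902: duration_s >= 2211 → -10
call_id=903: duration_s >= 3591 or disposition in ('wrong_num', 'refused') → 1
call_id=904: duration_s >= 3591 or disposition in ('wrong_num', 'refused') → 1
call_id=905: duration_s >= 2211 → -14
call_id=906: ELSE → 3
call_id=907: duration_s >= 3591 or disposition in ('wrong_num', 'refused') → 3
call_id=908: duration_s >= 3591 or disposition in ('wrong_num', 'refused') → 3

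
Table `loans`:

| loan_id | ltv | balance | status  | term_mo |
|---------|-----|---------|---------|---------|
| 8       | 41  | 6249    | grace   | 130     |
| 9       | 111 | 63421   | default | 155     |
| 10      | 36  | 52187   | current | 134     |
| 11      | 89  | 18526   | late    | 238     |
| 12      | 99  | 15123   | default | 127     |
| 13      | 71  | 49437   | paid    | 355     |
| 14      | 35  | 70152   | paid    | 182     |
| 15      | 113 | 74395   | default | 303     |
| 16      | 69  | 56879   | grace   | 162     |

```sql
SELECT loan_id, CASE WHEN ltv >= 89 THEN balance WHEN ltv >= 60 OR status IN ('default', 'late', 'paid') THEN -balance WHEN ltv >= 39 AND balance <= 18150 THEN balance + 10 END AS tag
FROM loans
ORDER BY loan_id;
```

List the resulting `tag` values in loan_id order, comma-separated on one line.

loan_id=8: ltv >= 39 AND balance <= 18150 → 6259
loan_id=9: ltv >= 89 → 63421
loan_id=10: (no match → NULL) → NULL
loan_id=11: ltv >= 89 → 18526
loan_id=12: ltv >= 89 → 15123
loan_id=13: ltv >= 60 OR status IN ('default', 'late', 'paid') → -49437
loan_id=14: ltv >= 60 OR status IN ('default', 'late', 'paid') → -70152
loan_id=15: ltv >= 89 → 74395
loan_id=16: ltv >= 60 OR status IN ('default', 'late', 'paid') → -56879

6259, 63421, NULL, 18526, 15123, -49437, -70152, 74395, -56879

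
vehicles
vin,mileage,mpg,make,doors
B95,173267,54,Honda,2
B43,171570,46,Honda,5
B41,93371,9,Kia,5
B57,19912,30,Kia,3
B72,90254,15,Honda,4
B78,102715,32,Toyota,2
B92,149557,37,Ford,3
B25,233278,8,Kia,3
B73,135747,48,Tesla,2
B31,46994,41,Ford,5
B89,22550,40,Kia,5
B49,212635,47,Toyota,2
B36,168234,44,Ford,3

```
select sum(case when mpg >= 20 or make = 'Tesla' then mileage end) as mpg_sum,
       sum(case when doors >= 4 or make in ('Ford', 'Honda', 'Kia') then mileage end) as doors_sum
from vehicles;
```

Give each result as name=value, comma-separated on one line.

[mpg_sum: mpg >= 20 or make = 'Tesla']
vin=B95: ✓ → 173267
vin=B43: ✓ → 171570
vin=B41: ✗
vin=B57: ✓ → 19912
vin=B72: ✗
vin=B78: ✓ → 102715
vin=B92: ✓ → 149557
vin=B25: ✗
vin=B73: ✓ → 135747
vin=B31: ✓ → 46994
vin=B89: ✓ → 22550
vin=B49: ✓ → 212635
vin=B36: ✓ → 168234
mpg_sum = 173267 + 171570 + 19912 + 102715 + 149557 + 135747 + 46994 + 22550 + 212635 + 168234 = 1203181
—
[doors_sum: doors >= 4 or make in ('Ford', 'Honda', 'Kia')]
vin=B95: ✓ → 173267
vin=B43: ✓ → 171570
vin=B41: ✓ → 93371
vin=B57: ✓ → 19912
vin=B72: ✓ → 90254
vin=B78: ✗
vin=B92: ✓ → 149557
vin=B25: ✓ → 233278
vin=B73: ✗
vin=B31: ✓ → 46994
vin=B89: ✓ → 22550
vin=B49: ✗
vin=B36: ✓ → 168234
doors_sum = 173267 + 171570 + 93371 + 19912 + 90254 + 149557 + 233278 + 46994 + 22550 + 168234 = 1168987

mpg_sum=1203181, doors_sum=1168987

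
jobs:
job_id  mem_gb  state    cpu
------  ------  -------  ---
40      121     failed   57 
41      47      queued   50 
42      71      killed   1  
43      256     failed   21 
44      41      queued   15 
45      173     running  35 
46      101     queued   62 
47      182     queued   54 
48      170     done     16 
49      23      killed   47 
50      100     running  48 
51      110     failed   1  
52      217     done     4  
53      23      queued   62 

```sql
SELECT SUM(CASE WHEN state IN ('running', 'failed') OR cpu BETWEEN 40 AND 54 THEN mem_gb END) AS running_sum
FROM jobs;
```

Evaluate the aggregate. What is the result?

1012

job_id=40: ✓ → 121
job_id=41: ✓ → 47
job_id=42: ✗
job_id=43: ✓ → 256
job_id=44: ✗
job_id=45: ✓ → 173
job_id=46: ✗
job_id=47: ✓ → 182
job_id=48: ✗
job_id=49: ✓ → 23
job_id=50: ✓ → 100
job_id=51: ✓ → 110
job_id=52: ✗
job_id=53: ✗
running_sum = 121 + 47 + 256 + 173 + 182 + 23 + 100 + 110 = 1012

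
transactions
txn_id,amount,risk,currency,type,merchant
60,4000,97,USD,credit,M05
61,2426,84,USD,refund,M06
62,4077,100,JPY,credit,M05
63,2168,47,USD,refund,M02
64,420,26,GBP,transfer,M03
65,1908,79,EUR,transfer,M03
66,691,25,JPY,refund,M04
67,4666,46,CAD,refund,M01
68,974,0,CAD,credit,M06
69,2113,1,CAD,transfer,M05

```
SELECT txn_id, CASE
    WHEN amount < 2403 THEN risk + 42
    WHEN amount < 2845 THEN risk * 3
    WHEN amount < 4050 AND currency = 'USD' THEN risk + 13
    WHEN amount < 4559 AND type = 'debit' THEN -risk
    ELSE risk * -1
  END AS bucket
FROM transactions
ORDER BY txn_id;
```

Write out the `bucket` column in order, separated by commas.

txn_id=60: amount < 4050 AND currency = 'USD' → 110
txn_id=61: amount < 2845 → 252
txn_id=62: ELSE → -100
txn_id=63: amount < 2403 → 89
txn_id=64: amount < 2403 → 68
txn_id=65: amount < 2403 → 121
txn_id=66: amount < 2403 → 67
txn_id=67: ELSE → -46
txn_id=68: amount < 2403 → 42
txn_id=69: amount < 2403 → 43

110, 252, -100, 89, 68, 121, 67, -46, 42, 43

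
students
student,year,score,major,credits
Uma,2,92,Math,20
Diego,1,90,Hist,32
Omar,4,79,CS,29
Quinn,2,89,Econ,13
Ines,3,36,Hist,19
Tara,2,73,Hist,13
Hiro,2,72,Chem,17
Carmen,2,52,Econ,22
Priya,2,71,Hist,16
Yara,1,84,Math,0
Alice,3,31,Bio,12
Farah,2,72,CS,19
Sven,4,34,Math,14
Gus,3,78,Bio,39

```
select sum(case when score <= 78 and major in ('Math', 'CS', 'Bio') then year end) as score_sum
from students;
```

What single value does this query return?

student=Uma: ✗
student=Diego: ✗
student=Omar: ✗
student=Quinn: ✗
student=Ines: ✗
student=Tara: ✗
student=Hiro: ✗
student=Carmen: ✗
student=Priya: ✗
student=Yara: ✗
student=Alice: ✓ → 3
student=Farah: ✓ → 2
student=Sven: ✓ → 4
student=Gus: ✓ → 3
score_sum = 3 + 2 + 4 + 3 = 12

12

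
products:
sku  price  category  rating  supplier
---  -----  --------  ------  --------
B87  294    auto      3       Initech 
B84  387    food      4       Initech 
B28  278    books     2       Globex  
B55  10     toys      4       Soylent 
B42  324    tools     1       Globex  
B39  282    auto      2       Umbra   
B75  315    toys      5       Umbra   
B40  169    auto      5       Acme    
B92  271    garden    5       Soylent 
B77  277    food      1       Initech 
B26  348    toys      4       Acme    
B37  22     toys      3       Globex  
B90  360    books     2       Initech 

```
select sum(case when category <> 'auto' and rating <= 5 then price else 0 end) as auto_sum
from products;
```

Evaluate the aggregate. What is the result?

2592

sku=B87: ✗
sku=B84: ✓ → 387
sku=B28: ✓ → 278
sku=B55: ✓ → 10
sku=B42: ✓ → 324
sku=B39: ✗
sku=B75: ✓ → 315
sku=B40: ✗
sku=B92: ✓ → 271
sku=B77: ✓ → 277
sku=B26: ✓ → 348
sku=B37: ✓ → 22
sku=B90: ✓ → 360
auto_sum = 387 + 278 + 10 + 324 + 315 + 271 + 277 + 348 + 22 + 360 = 2592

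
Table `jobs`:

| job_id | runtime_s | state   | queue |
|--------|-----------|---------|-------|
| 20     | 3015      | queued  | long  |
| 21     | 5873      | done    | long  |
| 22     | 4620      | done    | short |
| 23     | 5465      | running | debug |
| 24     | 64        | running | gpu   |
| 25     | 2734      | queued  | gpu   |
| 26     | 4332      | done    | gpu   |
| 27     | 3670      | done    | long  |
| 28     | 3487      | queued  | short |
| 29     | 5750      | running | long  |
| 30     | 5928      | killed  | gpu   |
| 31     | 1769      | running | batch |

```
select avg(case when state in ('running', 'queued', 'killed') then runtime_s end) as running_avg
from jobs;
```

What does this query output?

3526.5

job_id=20: ✓ → 3015
job_id=21: ✗
job_id=22: ✗
job_id=23: ✓ → 5465
job_id=24: ✓ → 64
job_id=25: ✓ → 2734
job_id=26: ✗
job_id=27: ✗
job_id=28: ✓ → 3487
job_id=29: ✓ → 5750
job_id=30: ✓ → 5928
job_id=31: ✓ → 1769
running_avg = (3015 + 5465 + 64 + 2734 + 3487 + 5750 + 5928 + 1769) / 8 = 3526.5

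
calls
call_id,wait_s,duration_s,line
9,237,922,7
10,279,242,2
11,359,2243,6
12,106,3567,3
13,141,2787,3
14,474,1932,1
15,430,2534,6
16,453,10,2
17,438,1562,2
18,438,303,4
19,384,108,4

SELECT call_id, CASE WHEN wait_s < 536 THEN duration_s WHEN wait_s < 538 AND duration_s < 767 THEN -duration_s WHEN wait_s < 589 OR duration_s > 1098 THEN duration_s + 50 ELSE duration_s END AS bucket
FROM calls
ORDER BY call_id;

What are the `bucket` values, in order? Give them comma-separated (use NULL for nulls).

922, 242, 2243, 3567, 2787, 1932, 2534, 10, 1562, 303, 108

call_id=9: wait_s < 536 → 922
call_id=10: wait_s < 536 → 242
call_id=11: wait_s < 536 → 2243
call_id=12: wait_s < 536 → 3567
call_id=13: wait_s < 536 → 2787
call_id=14: wait_s < 536 → 1932
call_id=15: wait_s < 536 → 2534
call_id=16: wait_s < 536 → 10
call_id=17: wait_s < 536 → 1562
call_id=18: wait_s < 536 → 303
call_id=19: wait_s < 536 → 108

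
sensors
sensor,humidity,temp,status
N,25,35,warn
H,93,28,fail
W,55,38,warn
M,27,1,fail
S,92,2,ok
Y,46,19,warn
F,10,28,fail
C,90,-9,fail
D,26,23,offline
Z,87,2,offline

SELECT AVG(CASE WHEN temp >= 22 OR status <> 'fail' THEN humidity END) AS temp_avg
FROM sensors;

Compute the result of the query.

54.25

sensor=N: ✓ → 25
sensor=H: ✓ → 93
sensor=W: ✓ → 55
sensor=M: ✗
sensor=S: ✓ → 92
sensor=Y: ✓ → 46
sensor=F: ✓ → 10
sensor=C: ✗
sensor=D: ✓ → 26
sensor=Z: ✓ → 87
temp_avg = (25 + 93 + 55 + 92 + 46 + 10 + 26 + 87) / 8 = 54.25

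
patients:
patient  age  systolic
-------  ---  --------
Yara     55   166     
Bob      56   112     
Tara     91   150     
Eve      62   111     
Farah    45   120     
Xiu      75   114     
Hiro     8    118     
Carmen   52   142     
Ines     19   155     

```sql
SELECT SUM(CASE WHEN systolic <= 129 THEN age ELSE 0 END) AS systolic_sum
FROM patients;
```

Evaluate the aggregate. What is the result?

patient=Yara: ✗
patient=Bob: ✓ → 56
patient=Tara: ✗
patient=Eve: ✓ → 62
patient=Farah: ✓ → 45
patient=Xiu: ✓ → 75
patient=Hiro: ✓ → 8
patient=Carmen: ✗
patient=Ines: ✗
systolic_sum = 56 + 62 + 45 + 75 + 8 = 246

246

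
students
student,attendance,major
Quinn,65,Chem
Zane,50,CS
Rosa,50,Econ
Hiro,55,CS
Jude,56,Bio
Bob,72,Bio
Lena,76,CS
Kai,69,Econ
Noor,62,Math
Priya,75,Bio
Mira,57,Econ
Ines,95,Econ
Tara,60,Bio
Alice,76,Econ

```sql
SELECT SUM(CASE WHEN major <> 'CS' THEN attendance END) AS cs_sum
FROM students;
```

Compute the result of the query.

student=Quinn: ✓ → 65
student=Zane: ✗
student=Rosa: ✓ → 50
student=Hiro: ✗
student=Jude: ✓ → 56
student=Bob: ✓ → 72
student=Lena: ✗
student=Kai: ✓ → 69
student=Noor: ✓ → 62
student=Priya: ✓ → 75
student=Mira: ✓ → 57
student=Ines: ✓ → 95
student=Tara: ✓ → 60
student=Alice: ✓ → 76
cs_sum = 65 + 50 + 56 + 72 + 69 + 62 + 75 + 57 + 95 + 60 + 76 = 737

737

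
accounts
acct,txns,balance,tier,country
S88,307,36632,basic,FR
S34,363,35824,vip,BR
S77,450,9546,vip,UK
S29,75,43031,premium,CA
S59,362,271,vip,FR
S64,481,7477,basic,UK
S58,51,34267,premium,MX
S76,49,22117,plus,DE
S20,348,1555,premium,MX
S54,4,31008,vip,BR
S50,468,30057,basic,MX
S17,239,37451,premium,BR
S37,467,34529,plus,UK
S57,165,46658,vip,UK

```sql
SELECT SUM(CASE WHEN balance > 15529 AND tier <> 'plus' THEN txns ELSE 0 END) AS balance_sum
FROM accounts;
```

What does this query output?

1672

acct=S88: ✓ → 307
acct=S34: ✓ → 363
acct=S77: ✗
acct=S29: ✓ → 75
acct=S59: ✗
acct=S64: ✗
acct=S58: ✓ → 51
acct=S76: ✗
acct=S20: ✗
acct=S54: ✓ → 4
acct=S50: ✓ → 468
acct=S17: ✓ → 239
acct=S37: ✗
acct=S57: ✓ → 165
balance_sum = 307 + 363 + 75 + 51 + 4 + 468 + 239 + 165 = 1672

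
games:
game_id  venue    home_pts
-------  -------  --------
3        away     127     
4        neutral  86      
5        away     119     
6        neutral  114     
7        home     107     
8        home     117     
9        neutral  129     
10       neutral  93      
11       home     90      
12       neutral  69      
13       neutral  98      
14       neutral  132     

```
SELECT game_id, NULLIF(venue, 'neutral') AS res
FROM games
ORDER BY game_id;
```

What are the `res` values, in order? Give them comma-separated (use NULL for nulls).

away, NULL, away, NULL, home, home, NULL, NULL, home, NULL, NULL, NULL

game_id=3: venue=away vs neutral: differ → away
game_id=4: venue=neutral vs neutral: equal → NULL
game_id=5: venue=away vs neutral: differ → away
game_id=6: venue=neutral vs neutral: equal → NULL
game_id=7: venue=home vs neutral: differ → home
game_id=8: venue=home vs neutral: differ → home
game_id=9: venue=neutral vs neutral: equal → NULL
game_id=10: venue=neutral vs neutral: equal → NULL
game_id=11: venue=home vs neutral: differ → home
game_id=12: venue=neutral vs neutral: equal → NULL
game_id=13: venue=neutral vs neutral: equal → NULL
game_id=14: venue=neutral vs neutral: equal → NULL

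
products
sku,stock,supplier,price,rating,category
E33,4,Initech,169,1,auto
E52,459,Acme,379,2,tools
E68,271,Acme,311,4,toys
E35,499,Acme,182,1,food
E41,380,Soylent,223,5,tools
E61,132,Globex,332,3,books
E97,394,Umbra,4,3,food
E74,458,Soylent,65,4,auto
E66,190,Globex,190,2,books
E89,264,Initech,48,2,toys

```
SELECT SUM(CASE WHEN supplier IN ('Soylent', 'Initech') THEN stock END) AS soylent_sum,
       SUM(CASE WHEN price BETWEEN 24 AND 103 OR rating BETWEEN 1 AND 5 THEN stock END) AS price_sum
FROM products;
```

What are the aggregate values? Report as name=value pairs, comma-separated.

soylent_sum=1106, price_sum=3051

[soylent_sum: supplier IN ('Soylent', 'Initech')]
sku=E33: ✓ → 4
sku=E52: ✗
sku=E68: ✗
sku=E35: ✗
sku=E41: ✓ → 380
sku=E61: ✗
sku=E97: ✗
sku=E74: ✓ → 458
sku=E66: ✗
sku=E89: ✓ → 264
soylent_sum = 4 + 380 + 458 + 264 = 1106
—
[price_sum: price BETWEEN 24 AND 103 OR rating BETWEEN 1 AND 5]
sku=E33: ✓ → 4
sku=E52: ✓ → 459
sku=E68: ✓ → 271
sku=E35: ✓ → 499
sku=E41: ✓ → 380
sku=E61: ✓ → 132
sku=E97: ✓ → 394
sku=E74: ✓ → 458
sku=E66: ✓ → 190
sku=E89: ✓ → 264
price_sum = 4 + 459 + 271 + 499 + 380 + 132 + 394 + 458 + 190 + 264 = 3051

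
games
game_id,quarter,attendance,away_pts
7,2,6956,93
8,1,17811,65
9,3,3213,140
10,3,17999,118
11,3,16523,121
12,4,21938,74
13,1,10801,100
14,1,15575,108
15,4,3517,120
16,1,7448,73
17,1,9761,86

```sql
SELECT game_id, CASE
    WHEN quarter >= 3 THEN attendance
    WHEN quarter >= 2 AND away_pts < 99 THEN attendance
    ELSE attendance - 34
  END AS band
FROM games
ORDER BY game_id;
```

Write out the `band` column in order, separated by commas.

game_id=7: quarter >= 2 AND away_pts < 99 → 6956
game_id=8: ELSE → 17777
game_id=9: quarter >= 3 → 3213
game_id=10: quarter >= 3 → 17999
game_id=11: quarter >= 3 → 16523
game_id=12: quarter >= 3 → 21938
game_id=13: ELSE → 10767
game_id=14: ELSE → 15541
game_id=15: quarter >= 3 → 3517
game_id=16: ELSE → 7414
game_id=17: ELSE → 9727

6956, 17777, 3213, 17999, 16523, 21938, 10767, 15541, 3517, 7414, 9727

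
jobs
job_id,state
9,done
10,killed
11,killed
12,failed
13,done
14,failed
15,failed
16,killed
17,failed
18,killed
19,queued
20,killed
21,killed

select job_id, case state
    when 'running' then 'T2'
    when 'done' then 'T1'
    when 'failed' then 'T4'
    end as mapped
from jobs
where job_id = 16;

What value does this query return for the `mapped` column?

job_id = 16: state=killed.
state='running' → false
state='done' → false
state='failed' → false
No WHEN matched and there is no ELSE, so the CASE yields NULL.

NULL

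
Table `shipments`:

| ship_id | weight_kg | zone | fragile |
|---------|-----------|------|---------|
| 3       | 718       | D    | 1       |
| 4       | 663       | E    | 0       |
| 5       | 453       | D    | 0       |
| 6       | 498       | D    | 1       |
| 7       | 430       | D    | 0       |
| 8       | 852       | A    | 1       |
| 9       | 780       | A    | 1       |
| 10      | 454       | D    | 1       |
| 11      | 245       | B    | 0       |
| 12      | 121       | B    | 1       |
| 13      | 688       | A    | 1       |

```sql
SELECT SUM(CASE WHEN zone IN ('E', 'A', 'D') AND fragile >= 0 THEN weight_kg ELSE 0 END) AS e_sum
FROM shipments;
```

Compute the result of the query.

5536

ship_id=3: ✓ → 718
ship_id=4: ✓ → 663
ship_id=5: ✓ → 453
ship_id=6: ✓ → 498
ship_id=7: ✓ → 430
ship_id=8: ✓ → 852
ship_id=9: ✓ → 780
ship_id=10: ✓ → 454
ship_id=11: ✗
ship_id=12: ✗
ship_id=13: ✓ → 688
e_sum = 718 + 663 + 453 + 498 + 430 + 852 + 780 + 454 + 688 = 5536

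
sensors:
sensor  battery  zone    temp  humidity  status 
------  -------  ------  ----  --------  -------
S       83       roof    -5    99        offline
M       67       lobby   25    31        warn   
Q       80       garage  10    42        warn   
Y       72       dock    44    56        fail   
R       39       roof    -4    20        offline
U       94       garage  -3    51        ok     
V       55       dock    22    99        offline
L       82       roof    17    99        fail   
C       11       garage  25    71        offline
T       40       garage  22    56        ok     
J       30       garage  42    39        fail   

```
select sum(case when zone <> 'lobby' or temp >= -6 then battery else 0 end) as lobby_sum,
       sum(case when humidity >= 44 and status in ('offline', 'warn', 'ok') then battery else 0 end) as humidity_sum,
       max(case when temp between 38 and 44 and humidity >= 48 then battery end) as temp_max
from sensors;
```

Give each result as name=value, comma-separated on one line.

[lobby_sum: zone <> 'lobby' or temp >= -6]
sensor=S: ✓ → 83
sensor=M: ✓ → 67
sensor=Q: ✓ → 80
sensor=Y: ✓ → 72
sensor=R: ✓ → 39
sensor=U: ✓ → 94
sensor=V: ✓ → 55
sensor=L: ✓ → 82
sensor=C: ✓ → 11
sensor=T: ✓ → 40
sensor=J: ✓ → 30
lobby_sum = 83 + 67 + 80 + 72 + 39 + 94 + 55 + 82 + 11 + 40 + 30 = 653
—
[humidity_sum: humidity >= 44 and status in ('offline', 'warn', 'ok')]
sensor=S: ✓ → 83
sensor=M: ✗
sensor=Q: ✗
sensor=Y: ✗
sensor=R: ✗
sensor=U: ✓ → 94
sensor=V: ✓ → 55
sensor=L: ✗
sensor=C: ✓ → 11
sensor=T: ✓ → 40
sensor=J: ✗
humidity_sum = 83 + 94 + 55 + 11 + 40 = 283
—
[temp_max: temp between 38 and 44 and humidity >= 48]
sensor=S: ✗
sensor=M: ✗
sensor=Q: ✗
sensor=Y: ✓ → 72
sensor=R: ✗
sensor=U: ✗
sensor=V: ✗
sensor=L: ✗
sensor=C: ✗
sensor=T: ✗
sensor=J: ✗
temp_max = MAX(72) = 72

lobby_sum=653, humidity_sum=283, temp_max=72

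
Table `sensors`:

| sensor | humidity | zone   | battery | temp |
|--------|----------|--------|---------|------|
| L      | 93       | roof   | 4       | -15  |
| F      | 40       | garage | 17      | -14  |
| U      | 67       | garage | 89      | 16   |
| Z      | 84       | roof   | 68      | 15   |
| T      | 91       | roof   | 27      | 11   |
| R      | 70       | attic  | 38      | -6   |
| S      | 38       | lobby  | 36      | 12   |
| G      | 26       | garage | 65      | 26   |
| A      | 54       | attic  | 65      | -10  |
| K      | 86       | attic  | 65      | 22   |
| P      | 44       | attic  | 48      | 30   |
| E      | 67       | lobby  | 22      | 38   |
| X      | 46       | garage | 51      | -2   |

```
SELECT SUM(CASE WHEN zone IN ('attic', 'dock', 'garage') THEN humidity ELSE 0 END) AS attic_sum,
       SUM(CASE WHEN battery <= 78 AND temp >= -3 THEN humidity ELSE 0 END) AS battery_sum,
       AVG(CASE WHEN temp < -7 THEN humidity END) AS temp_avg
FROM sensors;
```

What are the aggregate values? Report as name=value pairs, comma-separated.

attic_sum=433, battery_sum=482, temp_avg=62.3333333333

[attic_sum: zone IN ('attic', 'dock', 'garage')]
sensor=L: ✗
sensor=F: ✓ → 40
sensor=U: ✓ → 67
sensor=Z: ✗
sensor=T: ✗
sensor=R: ✓ → 70
sensor=S: ✗
sensor=G: ✓ → 26
sensor=A: ✓ → 54
sensor=K: ✓ → 86
sensor=P: ✓ → 44
sensor=E: ✗
sensor=X: ✓ → 46
attic_sum = 40 + 67 + 70 + 26 + 54 + 86 + 44 + 46 = 433
—
[battery_sum: battery <= 78 AND temp >= -3]
sensor=L: ✗
sensor=F: ✗
sensor=U: ✗
sensor=Z: ✓ → 84
sensor=T: ✓ → 91
sensor=R: ✗
sensor=S: ✓ → 38
sensor=G: ✓ → 26
sensor=A: ✗
sensor=K: ✓ → 86
sensor=P: ✓ → 44
sensor=E: ✓ → 67
sensor=X: ✓ → 46
battery_sum = 84 + 91 + 38 + 26 + 86 + 44 + 67 + 46 = 482
—
[temp_avg: temp < -7]
sensor=L: ✓ → 93
sensor=F: ✓ → 40
sensor=U: ✗
sensor=Z: ✗
sensor=T: ✗
sensor=R: ✗
sensor=S: ✗
sensor=G: ✗
sensor=A: ✓ → 54
sensor=K: ✗
sensor=P: ✗
sensor=E: ✗
sensor=X: ✗
temp_avg = (93 + 40 + 54) / 3 = 62.3333333333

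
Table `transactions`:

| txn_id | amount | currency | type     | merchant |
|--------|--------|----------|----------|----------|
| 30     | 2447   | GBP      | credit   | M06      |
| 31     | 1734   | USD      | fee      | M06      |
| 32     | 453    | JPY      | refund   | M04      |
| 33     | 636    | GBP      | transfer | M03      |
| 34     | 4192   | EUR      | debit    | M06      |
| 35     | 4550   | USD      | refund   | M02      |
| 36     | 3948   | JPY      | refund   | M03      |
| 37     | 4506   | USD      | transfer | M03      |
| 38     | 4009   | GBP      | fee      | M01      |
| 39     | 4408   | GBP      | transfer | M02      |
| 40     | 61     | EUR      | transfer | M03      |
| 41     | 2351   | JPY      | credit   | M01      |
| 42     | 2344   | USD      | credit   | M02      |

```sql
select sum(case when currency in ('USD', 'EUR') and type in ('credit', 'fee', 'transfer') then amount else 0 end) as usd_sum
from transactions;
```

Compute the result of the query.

8645

txn_id=30: ✗
txn_id=31: ✓ → 1734
txn_id=32: ✗
txn_id=33: ✗
txn_id=34: ✗
txn_id=35: ✗
txn_id=36: ✗
txn_id=37: ✓ → 4506
txn_id=38: ✗
txn_id=39: ✗
txn_id=40: ✓ → 61
txn_id=41: ✗
txn_id=42: ✓ → 2344
usd_sum = 1734 + 4506 + 61 + 2344 = 8645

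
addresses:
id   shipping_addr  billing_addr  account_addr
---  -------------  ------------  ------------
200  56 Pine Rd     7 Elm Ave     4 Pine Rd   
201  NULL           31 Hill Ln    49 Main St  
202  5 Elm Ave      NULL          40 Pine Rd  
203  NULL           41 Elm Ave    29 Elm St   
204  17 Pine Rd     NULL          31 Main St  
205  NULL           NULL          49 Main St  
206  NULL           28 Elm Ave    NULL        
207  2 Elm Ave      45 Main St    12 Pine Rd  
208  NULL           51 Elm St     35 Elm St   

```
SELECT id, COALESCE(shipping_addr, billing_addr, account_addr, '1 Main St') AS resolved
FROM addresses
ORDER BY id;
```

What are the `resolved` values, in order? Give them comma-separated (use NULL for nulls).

56 Pine Rd, 31 Hill Ln, 5 Elm Ave, 41 Elm Ave, 17 Pine Rd, 49 Main St, 28 Elm Ave, 2 Elm Ave, 51 Elm St

id=200: shipping_addr=56 Pine Rd → 56 Pine Rd
id=201: shipping_addr=NULL, billing_addr=31 Hill Ln → 31 Hill Ln
id=202: shipping_addr=5 Elm Ave → 5 Elm Ave
id=203: shipping_addr=NULL, billing_addr=41 Elm Ave → 41 Elm Ave
id=204: shipping_addr=17 Pine Rd → 17 Pine Rd
id=205: shipping_addr=NULL, billing_addr=NULL, account_addr=49 Main St → 49 Main St
id=206: shipping_addr=NULL, billing_addr=28 Elm Ave → 28 Elm Ave
id=207: shipping_addr=2 Elm Ave → 2 Elm Ave
id=208: shipping_addr=NULL, billing_addr=51 Elm St → 51 Elm St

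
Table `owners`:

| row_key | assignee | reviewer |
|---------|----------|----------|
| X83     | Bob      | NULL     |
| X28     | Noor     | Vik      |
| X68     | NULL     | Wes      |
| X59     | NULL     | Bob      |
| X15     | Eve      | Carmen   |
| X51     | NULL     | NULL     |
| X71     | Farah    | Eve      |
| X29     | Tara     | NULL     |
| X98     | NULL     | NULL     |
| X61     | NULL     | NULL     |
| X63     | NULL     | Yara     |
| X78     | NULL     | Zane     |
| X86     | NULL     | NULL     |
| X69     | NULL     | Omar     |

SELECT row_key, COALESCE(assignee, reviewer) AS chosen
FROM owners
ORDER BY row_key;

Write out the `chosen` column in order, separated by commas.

row_key=X15: assignee=Eve → Eve
row_key=X28: assignee=Noor → Noor
row_key=X29: assignee=Tara → Tara
row_key=X51: assignee=NULL, reviewer=NULL (all NULL) → NULL
row_key=X59: assignee=NULL, reviewer=Bob → Bob
row_key=X61: assignee=NULL, reviewer=NULL (all NULL) → NULL
row_key=X63: assignee=NULL, reviewer=Yara → Yara
row_key=X68: assignee=NULL, reviewer=Wes → Wes
row_key=X69: assignee=NULL, reviewer=Omar → Omar
row_key=X71: assignee=Farah → Farah
row_key=X78: assignee=NULL, reviewer=Zane → Zane
row_key=X83: assignee=Bob → Bob
row_key=X86: assignee=NULL, reviewer=NULL (all NULL) → NULL
row_key=X98: assignee=NULL, reviewer=NULL (all NULL) → NULL

Eve, Noor, Tara, NULL, Bob, NULL, Yara, Wes, Omar, Farah, Zane, Bob, NULL, NULL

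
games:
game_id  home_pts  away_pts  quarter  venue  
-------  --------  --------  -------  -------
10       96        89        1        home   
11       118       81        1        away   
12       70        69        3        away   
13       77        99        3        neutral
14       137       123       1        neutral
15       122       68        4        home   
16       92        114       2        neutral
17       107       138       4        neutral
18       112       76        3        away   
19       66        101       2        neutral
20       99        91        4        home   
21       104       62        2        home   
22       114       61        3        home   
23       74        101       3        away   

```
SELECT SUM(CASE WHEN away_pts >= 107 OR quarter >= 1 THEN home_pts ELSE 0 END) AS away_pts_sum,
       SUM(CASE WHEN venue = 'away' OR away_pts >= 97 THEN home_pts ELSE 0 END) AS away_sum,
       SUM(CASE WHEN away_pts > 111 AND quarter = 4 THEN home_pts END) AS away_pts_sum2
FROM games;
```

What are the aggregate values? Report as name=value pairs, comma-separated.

away_pts_sum=1388, away_sum=853, away_pts_sum2=107

[away_pts_sum: away_pts >= 107 OR quarter >= 1]
game_id=10: ✓ → 96
game_id=11: ✓ → 118
game_id=12: ✓ → 70
game_id=13: ✓ → 77
game_id=14: ✓ → 137
game_id=15: ✓ → 122
game_id=16: ✓ → 92
game_id=17: ✓ → 107
game_id=18: ✓ → 112
game_id=19: ✓ → 66
game_id=20: ✓ → 99
game_id=21: ✓ → 104
game_id=22: ✓ → 114
game_id=23: ✓ → 74
away_pts_sum = 96 + 118 + 70 + 77 + 137 + 122 + 92 + 107 + 112 + 66 + 99 + 104 + 114 + 74 = 1388
—
[away_sum: venue = 'away' OR away_pts >= 97]
game_id=10: ✗
game_id=11: ✓ → 118
game_id=12: ✓ → 70
game_id=13: ✓ → 77
game_id=14: ✓ → 137
game_id=15: ✗
game_id=16: ✓ → 92
game_id=17: ✓ → 107
game_id=18: ✓ → 112
game_id=19: ✓ → 66
game_id=20: ✗
game_id=21: ✗
game_id=22: ✗
game_id=23: ✓ → 74
away_sum = 118 + 70 + 77 + 137 + 92 + 107 + 112 + 66 + 74 = 853
—
[away_pts_sum2: away_pts > 111 AND quarter = 4]
game_id=10: ✗
game_id=11: ✗
game_id=12: ✗
game_id=13: ✗
game_id=14: ✗
game_id=15: ✗
game_id=16: ✗
game_id=17: ✓ → 107
game_id=18: ✗
game_id=19: ✗
game_id=20: ✗
game_id=21: ✗
game_id=22: ✗
game_id=23: ✗
away_pts_sum2 = 107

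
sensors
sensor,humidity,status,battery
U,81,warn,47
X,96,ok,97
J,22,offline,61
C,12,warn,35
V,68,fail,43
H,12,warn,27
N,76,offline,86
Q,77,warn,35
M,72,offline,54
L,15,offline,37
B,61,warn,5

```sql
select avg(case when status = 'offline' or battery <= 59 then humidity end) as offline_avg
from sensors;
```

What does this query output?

sensor=U: ✓ → 81
sensor=X: ✗
sensor=J: ✓ → 22
sensor=C: ✓ → 12
sensor=V: ✓ → 68
sensor=H: ✓ → 12
sensor=N: ✓ → 76
sensor=Q: ✓ → 77
sensor=M: ✓ → 72
sensor=L: ✓ → 15
sensor=B: ✓ → 61
offline_avg = (81 + 22 + 12 + 68 + 12 + 76 + 77 + 72 + 15 + 61) / 10 = 49.6

49.6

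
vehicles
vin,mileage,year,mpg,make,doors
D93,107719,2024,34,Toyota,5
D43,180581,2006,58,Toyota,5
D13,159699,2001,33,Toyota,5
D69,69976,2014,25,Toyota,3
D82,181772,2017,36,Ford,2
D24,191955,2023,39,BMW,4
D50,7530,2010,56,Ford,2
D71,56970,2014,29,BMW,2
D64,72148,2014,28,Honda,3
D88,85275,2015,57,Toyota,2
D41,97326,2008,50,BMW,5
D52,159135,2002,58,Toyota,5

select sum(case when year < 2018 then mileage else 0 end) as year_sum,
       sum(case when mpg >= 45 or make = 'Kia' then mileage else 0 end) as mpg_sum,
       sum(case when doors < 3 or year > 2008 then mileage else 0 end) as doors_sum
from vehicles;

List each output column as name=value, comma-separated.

year_sum=1070412, mpg_sum=529847, doors_sum=773345

[year_sum: year < 2018]
vin=D93: ✗
vin=D43: ✓ → 180581
vin=D13: ✓ → 159699
vin=D69: ✓ → 69976
vin=D82: ✓ → 181772
vin=D24: ✗
vin=D50: ✓ → 7530
vin=D71: ✓ → 56970
vin=D64: ✓ → 72148
vin=D88: ✓ → 85275
vin=D41: ✓ → 97326
vin=D52: ✓ → 159135
year_sum = 180581 + 159699 + 69976 + 181772 + 7530 + 56970 + 72148 + 85275 + 97326 + 159135 = 1070412
—
[mpg_sum: mpg >= 45 or make = 'Kia']
vin=D93: ✗
vin=D43: ✓ → 180581
vin=D13: ✗
vin=D69: ✗
vin=D82: ✗
vin=D24: ✗
vin=D50: ✓ → 7530
vin=D71: ✗
vin=D64: ✗
vin=D88: ✓ → 85275
vin=D41: ✓ → 97326
vin=D52: ✓ → 159135
mpg_sum = 180581 + 7530 + 85275 + 97326 + 159135 = 529847
—
[doors_sum: doors < 3 or year > 2008]
vin=D93: ✓ → 107719
vin=D43: ✗
vin=D13: ✗
vin=D69: ✓ → 69976
vin=D82: ✓ → 181772
vin=D24: ✓ → 191955
vin=D50: ✓ → 7530
vin=D71: ✓ → 56970
vin=D64: ✓ → 72148
vin=D88: ✓ → 85275
vin=D41: ✗
vin=D52: ✗
doors_sum = 107719 + 69976 + 181772 + 191955 + 7530 + 56970 + 72148 + 85275 = 773345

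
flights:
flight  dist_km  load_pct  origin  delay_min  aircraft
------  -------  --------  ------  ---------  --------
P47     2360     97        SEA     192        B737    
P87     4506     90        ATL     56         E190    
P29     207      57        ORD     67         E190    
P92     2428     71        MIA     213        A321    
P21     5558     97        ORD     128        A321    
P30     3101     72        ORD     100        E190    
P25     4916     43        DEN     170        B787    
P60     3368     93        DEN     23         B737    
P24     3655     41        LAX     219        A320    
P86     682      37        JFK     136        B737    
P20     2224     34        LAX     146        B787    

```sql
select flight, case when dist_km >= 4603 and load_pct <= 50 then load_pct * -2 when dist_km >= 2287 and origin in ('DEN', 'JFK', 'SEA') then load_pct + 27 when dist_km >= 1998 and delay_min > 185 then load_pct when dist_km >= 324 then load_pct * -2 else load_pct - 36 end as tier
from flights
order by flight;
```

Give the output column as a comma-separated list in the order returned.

flight=P20: dist_km >= 324 → -68
flight=P21: dist_km >= 324 → -194
flight=P24: dist_km >= 1998 and delay_min > 185 → 41
flight=P25: dist_km >= 4603 and load_pct <= 50 → -86
flight=P29: ELSE → 21
flight=P30: dist_km >= 324 → -144
flight=P47: dist_km >= 2287 and origin in ('DEN', 'JFK', 'SEA') → 124
flight=P60: dist_km >= 2287 and origin in ('DEN', 'JFK', 'SEA') → 120
flight=P86: dist_km >= 324 → -74
flight=P87: dist_km >= 324 → -180
flight=P92: dist_km >= 1998 and delay_min > 185 → 71

-68, -194, 41, -86, 21, -144, 124, 120, -74, -180, 71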